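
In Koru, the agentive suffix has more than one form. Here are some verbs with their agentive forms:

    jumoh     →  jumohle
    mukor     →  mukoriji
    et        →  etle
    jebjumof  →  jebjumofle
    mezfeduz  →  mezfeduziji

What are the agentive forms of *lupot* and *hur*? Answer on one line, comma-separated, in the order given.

The alternation tracks the final consonant of the stem — -le when the stem ends in a voiceless consonant (*jumoh*, *et*, *jebjumof*); -iji when the stem ends in a voiced consonant (*mukor*, *mezfeduz*).
*lupot*: final consonant = /t/, voiceless → -le → *lupotle*.
The final consonant of *hur* is /r/, which is voiced, so the suffix is -iji, giving *huriji*.

lupotle, huriji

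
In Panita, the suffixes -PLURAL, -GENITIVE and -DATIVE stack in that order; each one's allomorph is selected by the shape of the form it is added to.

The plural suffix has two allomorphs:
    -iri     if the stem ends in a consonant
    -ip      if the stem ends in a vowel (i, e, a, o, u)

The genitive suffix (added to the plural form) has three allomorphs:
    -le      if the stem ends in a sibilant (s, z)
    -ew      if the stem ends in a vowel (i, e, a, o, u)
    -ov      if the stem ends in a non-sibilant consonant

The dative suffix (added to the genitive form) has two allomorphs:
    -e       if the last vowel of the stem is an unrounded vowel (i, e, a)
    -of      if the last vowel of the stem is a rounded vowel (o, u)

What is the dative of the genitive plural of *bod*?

*bod* — final sound /d/ (a consonant) → -iri → *bodiri*.
The final sound of the plural form *bodiri* is /i/, which is a vowel, so the genitive suffix is -ew, giving *bodiriew*.
The genitive form *bodiriew* — last vowel /e/ (an unrounded vowel) → -e → *bodiriewe*.

bodiriewe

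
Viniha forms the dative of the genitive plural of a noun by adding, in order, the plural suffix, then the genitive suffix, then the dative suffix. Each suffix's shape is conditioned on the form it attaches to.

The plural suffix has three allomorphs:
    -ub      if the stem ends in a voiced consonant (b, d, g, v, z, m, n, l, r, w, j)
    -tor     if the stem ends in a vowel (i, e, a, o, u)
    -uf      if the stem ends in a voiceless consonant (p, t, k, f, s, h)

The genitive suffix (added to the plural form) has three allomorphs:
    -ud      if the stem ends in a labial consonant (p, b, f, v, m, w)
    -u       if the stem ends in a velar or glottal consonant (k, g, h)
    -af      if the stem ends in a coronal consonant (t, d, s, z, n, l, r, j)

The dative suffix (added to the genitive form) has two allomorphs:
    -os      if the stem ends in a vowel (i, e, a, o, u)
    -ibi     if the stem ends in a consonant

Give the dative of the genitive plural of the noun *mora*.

The final sound of *mora* is /a/, which is a vowel, so the plural suffix is -tor, giving *morator*.
Since the final consonant of the plural form *morator* is /r/ (coronal), it takes -af, giving *moratoraf*.
The final sound of the genitive form *moratoraf* is /f/, which is a consonant, so the dative suffix is -ibi, giving *moratorafibi*.

moratorafibi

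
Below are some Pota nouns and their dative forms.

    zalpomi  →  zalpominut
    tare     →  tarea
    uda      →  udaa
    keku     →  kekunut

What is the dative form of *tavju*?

The pattern is height harmony: -nut when the last vowel of the stem is a high vowel (*zalpomi*, *keku*); -a when the last vowel of the stem is a non-high vowel (*tare*, *uda*).
*tavju*: last vowel = /u/, a high vowel → -nut → *tavjunut*.

tavjunut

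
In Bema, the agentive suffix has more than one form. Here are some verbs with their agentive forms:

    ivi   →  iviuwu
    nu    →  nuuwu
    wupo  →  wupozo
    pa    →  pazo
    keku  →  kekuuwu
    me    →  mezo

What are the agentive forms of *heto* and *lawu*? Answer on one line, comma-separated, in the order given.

The alternation tracks the last vowel of the stem — -uwu when the last vowel of the stem is a high vowel (*ivi*, *nu*, *keku*); -zo when the last vowel of the stem is a non-high vowel (*wupo*, *pa*, *me*).
*heto*: last vowel = /o/, a non-high vowel → -zo → *hetozo*.
*lawu* — last vowel /u/ (a high vowel) → -uwu → *lawuuwu*.

hetozo, lawuuwu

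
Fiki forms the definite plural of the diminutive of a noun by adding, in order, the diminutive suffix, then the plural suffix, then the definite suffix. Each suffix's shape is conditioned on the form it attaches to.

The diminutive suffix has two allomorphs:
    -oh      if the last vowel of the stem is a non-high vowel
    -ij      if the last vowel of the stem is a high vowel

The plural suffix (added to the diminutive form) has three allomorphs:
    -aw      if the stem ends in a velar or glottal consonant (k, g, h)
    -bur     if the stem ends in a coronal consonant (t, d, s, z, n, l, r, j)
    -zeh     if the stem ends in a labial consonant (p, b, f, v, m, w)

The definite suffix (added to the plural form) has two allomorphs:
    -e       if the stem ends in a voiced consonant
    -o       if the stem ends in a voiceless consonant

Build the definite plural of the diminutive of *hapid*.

hapidijbure

*hapid*: last vowel = /i/, a high vowel → -ij → *hapidij*.
Since the final consonant of the diminutive form *hapidij* is /j/ (coronal), it takes -bur, giving *hapidijbur*.
The plural form *hapidijbur* — final consonant /r/ (voiced) → -e → *hapidijbure*.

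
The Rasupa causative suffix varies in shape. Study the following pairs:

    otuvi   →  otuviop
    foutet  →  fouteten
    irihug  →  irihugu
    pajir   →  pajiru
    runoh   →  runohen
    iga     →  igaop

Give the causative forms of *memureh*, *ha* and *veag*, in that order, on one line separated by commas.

memurehen, haop, veagu

The pattern is voicing of the final sound: -en when the stem ends in a voiceless consonant (*foutet*, *runoh*); -u when the stem ends in a voiced consonant (*irihug*, *pajir*); -op when the stem ends in a vowel (*otuvi*, *iga*).
The final sound of *memureh* is /h/, which is a voiceless consonant, so the suffix is -en, giving *memurehen*.
Since the final sound of *ha* is /a/ (a vowel), it takes -op, giving *haop*.
Since the final sound of *veag* is /g/ (a voiced consonant), it takes -u, giving *veagu*.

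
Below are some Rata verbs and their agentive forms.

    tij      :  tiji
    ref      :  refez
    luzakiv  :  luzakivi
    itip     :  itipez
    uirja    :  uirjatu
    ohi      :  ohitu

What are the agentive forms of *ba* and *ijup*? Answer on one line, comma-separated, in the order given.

The suffix is conditioned by the final sound: -ez when the stem ends in a voiceless consonant (*ref*, *itip*); -i when the stem ends in a voiced consonant (*tij*, *luzakiv*); -tu when the stem ends in a vowel (*uirja*, *ohi*).
Since the final sound of *ba* is /a/ (a vowel), it takes -tu, giving *batu*.
The final sound of *ijup* is /p/, which is a voiceless consonant, so the suffix is -ez, giving *ijupez*.

batu, ijupez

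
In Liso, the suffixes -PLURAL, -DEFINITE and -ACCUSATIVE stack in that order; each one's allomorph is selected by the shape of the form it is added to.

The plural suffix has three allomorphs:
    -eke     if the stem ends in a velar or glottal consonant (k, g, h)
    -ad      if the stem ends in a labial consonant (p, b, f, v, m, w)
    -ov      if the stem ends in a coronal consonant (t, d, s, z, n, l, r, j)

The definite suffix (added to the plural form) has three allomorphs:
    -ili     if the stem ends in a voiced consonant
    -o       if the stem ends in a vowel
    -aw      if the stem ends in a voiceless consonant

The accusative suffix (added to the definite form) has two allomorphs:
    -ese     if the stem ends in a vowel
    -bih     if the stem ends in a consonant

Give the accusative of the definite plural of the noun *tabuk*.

tabukekeoese

*tabuk* — final consonant /k/ (velar/glottal) → -eke → *tabukeke*.
Since the final sound of the plural form *tabukeke* is /e/ (a vowel), it takes -o, giving *tabukekeo*.
Since the final sound of the definite form *tabukekeo* is /o/ (a vowel), it takes -ese, giving *tabukekeoese*.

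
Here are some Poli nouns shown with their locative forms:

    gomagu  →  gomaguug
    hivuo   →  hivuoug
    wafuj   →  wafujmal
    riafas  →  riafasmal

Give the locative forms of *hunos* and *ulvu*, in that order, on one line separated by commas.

The pattern is consonant vs. vowel: -mal when the stem ends in a consonant (*wafuj*, *riafas*); -ug when the stem ends in a vowel (*gomagu*, *hivuo*).
*hunos* — final sound /s/ (a consonant) → -mal → *hunosmal*.
The final sound of *ulvu* is /u/, which is a vowel, so the suffix is -ug, giving *ulvuug*.

hunosmal, ulvuug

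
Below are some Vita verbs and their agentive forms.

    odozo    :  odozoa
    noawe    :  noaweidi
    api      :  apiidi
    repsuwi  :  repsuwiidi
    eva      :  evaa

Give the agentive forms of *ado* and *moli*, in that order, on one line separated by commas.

The alternation tracks the last vowel of the stem — -idi when the last vowel of the stem is a front vowel (*noawe*, *api*, *repsuwi*); -a when the last vowel of the stem is a back vowel (*odozo*, *eva*).
Since the last vowel of *ado* is /o/ (a back vowel), it takes -a, giving *adoa*.
*moli* — last vowel /i/ (a front vowel) → -idi → *moliidi*.

adoa, moliidi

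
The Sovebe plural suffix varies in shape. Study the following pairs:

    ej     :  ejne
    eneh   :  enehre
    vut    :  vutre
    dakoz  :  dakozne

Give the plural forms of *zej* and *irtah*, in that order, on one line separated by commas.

zejne, irtahre

The alternation tracks the final consonant of the stem — -re when the stem ends in a voiceless consonant (*eneh*, *vut*); -ne when the stem ends in a voiced consonant (*ej*, *dakoz*).
*zej* — final consonant /j/ (voiced) → -ne → *zejne*.
The final consonant of *irtah* is /h/, which is voiceless, so the suffix is -re, giving *irtahre*.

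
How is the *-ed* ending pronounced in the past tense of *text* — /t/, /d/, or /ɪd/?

/ɪd/

The stem *text* ends in /t/ or /d/.
The -ed suffix is realized as /ɪd/ after /t, d/; as /t/ after other voiceless consonants; and as /d/ after other voiced sounds.
So -ed on *text* is pronounced /ɪd/.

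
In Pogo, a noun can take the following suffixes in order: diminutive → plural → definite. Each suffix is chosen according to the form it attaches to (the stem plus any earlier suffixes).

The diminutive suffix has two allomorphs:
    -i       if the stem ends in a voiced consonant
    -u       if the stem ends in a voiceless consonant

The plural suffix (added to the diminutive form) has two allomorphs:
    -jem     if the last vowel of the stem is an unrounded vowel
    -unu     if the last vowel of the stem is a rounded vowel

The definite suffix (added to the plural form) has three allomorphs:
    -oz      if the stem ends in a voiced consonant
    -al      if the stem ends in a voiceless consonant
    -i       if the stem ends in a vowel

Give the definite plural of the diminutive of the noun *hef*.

The final consonant of *hef* is /f/, which is voiceless, so the diminutive suffix is -u, giving *hefu*.
The diminutive form *hefu*: last vowel = /u/, a rounded vowel → -unu → *hefuunu*.
Since the final sound of the plural form *hefuunu* is /u/ (a vowel), it takes -i, giving *hefuunui*.

hefuunui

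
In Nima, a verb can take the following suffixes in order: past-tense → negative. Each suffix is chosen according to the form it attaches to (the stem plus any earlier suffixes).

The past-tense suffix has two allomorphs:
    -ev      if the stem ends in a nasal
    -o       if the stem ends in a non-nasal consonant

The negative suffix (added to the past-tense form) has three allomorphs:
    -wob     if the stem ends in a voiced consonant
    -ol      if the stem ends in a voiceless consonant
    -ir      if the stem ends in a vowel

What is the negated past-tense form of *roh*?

rohoir

*roh* — final consonant /h/ (non-nasal) → -o → *roho*.
The final sound of the past-tense form *roho* is /o/, which is a vowel, so the negative suffix is -ir, giving *rohoir*.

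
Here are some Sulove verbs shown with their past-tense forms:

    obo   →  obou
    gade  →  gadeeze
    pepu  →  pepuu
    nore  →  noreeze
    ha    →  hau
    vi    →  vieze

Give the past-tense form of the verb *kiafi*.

kiafieze

The alternation tracks the last vowel of the stem — -eze when the last vowel of the stem is a front vowel (*gade*, *nore*, *vi*); -u when the last vowel of the stem is a back vowel (*obo*, *pepu*, *ha*).
The last vowel of *kiafi* is /i/, which is a front vowel, so the suffix is -eze, giving *kiafieze*.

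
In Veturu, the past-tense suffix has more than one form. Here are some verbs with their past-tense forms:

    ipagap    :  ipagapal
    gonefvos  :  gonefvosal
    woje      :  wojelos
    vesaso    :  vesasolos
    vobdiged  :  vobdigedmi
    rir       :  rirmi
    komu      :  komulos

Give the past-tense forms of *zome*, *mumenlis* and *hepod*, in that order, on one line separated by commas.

The suffix is conditioned by the final sound: -al when the stem ends in a voiceless consonant (*ipagap*, *gonefvos*); -mi when the stem ends in a voiced consonant (*vobdiged*, *rir*); -los when the stem ends in a vowel (*woje*, *vesaso*, *komu*).
The final sound of *zome* is /e/, which is a vowel, so the suffix is -los, giving *zomelos*.
*mumenlis*: final sound = /s/, a voiceless consonant → -al → *mumenlisal*.
The final sound of *hepod* is /d/, which is a voiced consonant, so the suffix is -mi, giving *hepodmi*.

zomelos, mumenlisal, hepodmi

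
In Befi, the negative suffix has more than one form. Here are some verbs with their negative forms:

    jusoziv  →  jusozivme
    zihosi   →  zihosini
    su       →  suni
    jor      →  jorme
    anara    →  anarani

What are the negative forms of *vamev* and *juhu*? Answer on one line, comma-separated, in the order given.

The alternation tracks the final sound of the stem — -me when the stem ends in a consonant (*jusoziv*, *jor*); -ni when the stem ends in a vowel (*zihosi*, *su*, *anara*).
*vamev* — final sound /v/ (a consonant) → -me → *vamevme*.
Since the final sound of *juhu* is /u/ (a vowel), it takes -ni, giving *juhuni*.

vamevme, juhuni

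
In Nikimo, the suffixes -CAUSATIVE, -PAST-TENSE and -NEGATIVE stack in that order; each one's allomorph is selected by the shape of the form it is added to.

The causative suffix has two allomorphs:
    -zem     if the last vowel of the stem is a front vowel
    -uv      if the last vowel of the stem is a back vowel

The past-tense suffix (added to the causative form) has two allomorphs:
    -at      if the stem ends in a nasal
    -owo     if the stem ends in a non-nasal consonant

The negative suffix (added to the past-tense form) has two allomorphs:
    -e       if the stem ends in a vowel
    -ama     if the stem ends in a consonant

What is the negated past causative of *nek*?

nekzematama

*nek*: last vowel = /e/, a front vowel → -zem → *nekzem*.
The final consonant of the causative form *nekzem* is /m/, which is a nasal, so the past-tense suffix is -at, giving *nekzemat*.
The final sound of the past-tense form *nekzemat* is /t/, which is a consonant, so the negative suffix is -ama, giving *nekzematama*.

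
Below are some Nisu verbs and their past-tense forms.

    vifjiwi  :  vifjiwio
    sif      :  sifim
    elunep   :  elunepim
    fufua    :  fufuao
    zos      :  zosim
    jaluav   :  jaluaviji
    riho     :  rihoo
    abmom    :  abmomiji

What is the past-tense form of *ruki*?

The alternation tracks the final sound of the stem — -im when the stem ends in a voiceless consonant (*sif*, *elunep*, *zos*); -iji when the stem ends in a voiced consonant (*jaluav*, *abmom*); -o when the stem ends in a vowel (*vifjiwi*, *fufua*, *riho*).
Since the final sound of *ruki* is /i/ (a vowel), it takes -o, giving *rukio*.

rukio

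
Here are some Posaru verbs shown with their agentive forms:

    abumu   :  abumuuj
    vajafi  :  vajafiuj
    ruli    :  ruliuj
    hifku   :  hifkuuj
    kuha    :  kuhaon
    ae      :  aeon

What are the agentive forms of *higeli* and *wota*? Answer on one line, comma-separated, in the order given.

higeliuj, wotaon

The pattern is height harmony: -uj when the last vowel of the stem is a high vowel (*abumu*, *vajafi*, *ruli*, *hifku*); -on when the last vowel of the stem is a non-high vowel (*kuha*, *ae*).
*higeli* — last vowel /i/ (a high vowel) → -uj → *higeliuj*.
*wota*: last vowel = /a/, a non-high vowel → -on → *wotaon*.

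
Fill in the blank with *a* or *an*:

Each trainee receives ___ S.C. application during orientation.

The indefinite article is chosen by the initial *sound* of the following word, not its spelling.
The initialism *S.C.* is read letter by letter; the first letter, S, is pronounced /ɛs/, which begins with a vowel sound.
So the article is *an*: Each trainee receives an S.C. application during orientation.

an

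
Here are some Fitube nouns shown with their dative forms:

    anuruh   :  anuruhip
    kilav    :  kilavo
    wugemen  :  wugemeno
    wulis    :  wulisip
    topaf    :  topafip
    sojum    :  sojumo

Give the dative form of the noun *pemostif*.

The pattern is voicing of the final consonant: -ip when the stem ends in a voiceless consonant (*anuruh*, *wulis*, *topaf*); -o when the stem ends in a voiced consonant (*kilav*, *wugemen*, *sojum*).
Since the final consonant of *pemostif* is /f/ (voiceless), it takes -ip, giving *pemostifip*.

pemostifip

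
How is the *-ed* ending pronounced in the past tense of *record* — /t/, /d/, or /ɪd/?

/ɪd/

The stem *record* ends in /t/ or /d/.
The -ed suffix is realized as /ɪd/ after /t, d/; as /t/ after other voiceless consonants; and as /d/ after other voiced sounds.
So -ed on *record* is pronounced /ɪd/.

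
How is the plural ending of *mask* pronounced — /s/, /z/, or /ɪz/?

/s/

The stem *mask* ends in a voiceless non-sibilant consonant.
The plural suffix surfaces as /ɪz/ after sibilants, /s/ after other voiceless consonants, and /z/ after other voiced sounds.
So the plural -s on *mask* is pronounced /s/.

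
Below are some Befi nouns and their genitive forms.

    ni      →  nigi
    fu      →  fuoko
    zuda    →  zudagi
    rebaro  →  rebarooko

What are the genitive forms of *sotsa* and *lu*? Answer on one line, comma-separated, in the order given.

sotsagi, luoko

The alternation tracks the last vowel of the stem — -oko when the last vowel of the stem is a rounded vowel (*fu*, *rebaro*); -gi when the last vowel of the stem is an unrounded vowel (*ni*, *zuda*).
*sotsa*: last vowel = /a/, an unrounded vowel → -gi → *sotsagi*.
*lu*: last vowel = /u/, a rounded vowel → -oko → *luoko*.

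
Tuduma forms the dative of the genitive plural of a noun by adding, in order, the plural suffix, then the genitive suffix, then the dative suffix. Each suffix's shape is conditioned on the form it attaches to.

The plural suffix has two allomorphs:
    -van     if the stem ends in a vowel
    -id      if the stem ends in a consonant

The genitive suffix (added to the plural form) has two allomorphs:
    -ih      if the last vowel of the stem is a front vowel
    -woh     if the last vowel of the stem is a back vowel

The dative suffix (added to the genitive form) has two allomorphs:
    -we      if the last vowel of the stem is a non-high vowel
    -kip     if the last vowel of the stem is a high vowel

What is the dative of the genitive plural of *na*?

navanwohwe

Since the final sound of *na* is /a/ (a vowel), it takes -van, giving *navan*.
The plural form *navan*: last vowel = /a/, a back vowel → -woh → *navanwoh*.
The genitive form *navanwoh*: last vowel = /o/, a non-high vowel → -we → *navanwohwe*.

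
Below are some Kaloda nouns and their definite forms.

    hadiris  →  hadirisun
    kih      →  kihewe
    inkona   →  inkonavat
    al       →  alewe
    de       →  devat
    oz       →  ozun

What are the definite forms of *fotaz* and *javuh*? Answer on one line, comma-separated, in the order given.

The pattern is sibilance of the final sound: -un when the stem ends in a sibilant (*hadiris*, *oz*); -ewe when the stem ends in a non-sibilant consonant (*kih*, *al*); -vat when the stem ends in a vowel (*inkona*, *de*).
The final sound of *fotaz* is /z/, which is a sibilant, so the suffix is -un, giving *fotazun*.
Since the final sound of *javuh* is /h/ (a non-sibilant consonant), it takes -ewe, giving *javuhewe*.

fotazun, javuhewe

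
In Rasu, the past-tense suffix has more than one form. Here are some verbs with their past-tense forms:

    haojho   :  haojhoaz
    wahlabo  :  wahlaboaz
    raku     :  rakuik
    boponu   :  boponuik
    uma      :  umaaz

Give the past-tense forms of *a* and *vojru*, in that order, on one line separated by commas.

aaz, vojruik

The pattern is height harmony: -ik when the last vowel of the stem is a high vowel (*raku*, *boponu*); -az when the last vowel of the stem is a non-high vowel (*haojho*, *wahlabo*, *uma*).
*a*: last vowel = /a/, a non-high vowel → -az → *aaz*.
*vojru* — last vowel /u/ (a high vowel) → -ik → *vojruik*.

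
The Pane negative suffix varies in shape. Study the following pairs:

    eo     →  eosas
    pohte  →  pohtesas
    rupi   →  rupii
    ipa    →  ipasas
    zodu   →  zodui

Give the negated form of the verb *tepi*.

tepii

Looking at the last vowel of each stem: -i when the last vowel of the stem is a high vowel (*rupi*, *zodu*); -sas when the last vowel of the stem is a non-high vowel (*eo*, *pohte*, *ipa*).
Since the last vowel of *tepi* is /i/ (a high vowel), it takes -i, giving *tepii*.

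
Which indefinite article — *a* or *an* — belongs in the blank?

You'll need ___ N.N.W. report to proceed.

an

The indefinite article is chosen by the initial *sound* of the following word, not its spelling.
The initialism *N.N.W.* is read letter by letter; the first letter, N, is pronounced /ɛn/, which begins with a vowel sound.
So the article is *an*: You'll need an N.N.W. report to proceed.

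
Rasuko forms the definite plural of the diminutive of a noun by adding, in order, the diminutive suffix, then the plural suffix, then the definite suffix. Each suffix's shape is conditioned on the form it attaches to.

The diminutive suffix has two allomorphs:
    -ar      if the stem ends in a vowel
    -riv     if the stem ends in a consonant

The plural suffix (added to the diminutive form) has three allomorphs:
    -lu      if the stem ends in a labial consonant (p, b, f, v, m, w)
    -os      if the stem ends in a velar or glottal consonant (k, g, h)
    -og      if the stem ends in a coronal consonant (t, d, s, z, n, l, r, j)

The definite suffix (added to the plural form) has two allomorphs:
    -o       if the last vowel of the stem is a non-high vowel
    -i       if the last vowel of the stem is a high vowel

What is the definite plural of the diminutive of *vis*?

visrivlui

*vis*: final sound = /s/, a consonant → -riv → *visriv*.
The diminutive form *visriv*: final consonant = /v/, labial → -lu → *visrivlu*.
The last vowel of the plural form *visrivlu* is /u/, which is a high vowel, so the definite suffix is -i, giving *visrivlui*.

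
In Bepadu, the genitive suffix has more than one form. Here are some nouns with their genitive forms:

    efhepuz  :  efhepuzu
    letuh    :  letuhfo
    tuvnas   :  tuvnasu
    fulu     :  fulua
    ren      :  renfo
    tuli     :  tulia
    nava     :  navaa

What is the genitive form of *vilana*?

vilanaa

The suffix is conditioned by the final sound: -u when the stem ends in a sibilant (*efhepuz*, *tuvnas*); -fo when the stem ends in a non-sibilant consonant (*letuh*, *ren*); -a when the stem ends in a vowel (*fulu*, *tuli*, *nava*).
The final sound of *vilana* is /a/, which is a vowel, so the suffix is -a, giving *vilanaa*.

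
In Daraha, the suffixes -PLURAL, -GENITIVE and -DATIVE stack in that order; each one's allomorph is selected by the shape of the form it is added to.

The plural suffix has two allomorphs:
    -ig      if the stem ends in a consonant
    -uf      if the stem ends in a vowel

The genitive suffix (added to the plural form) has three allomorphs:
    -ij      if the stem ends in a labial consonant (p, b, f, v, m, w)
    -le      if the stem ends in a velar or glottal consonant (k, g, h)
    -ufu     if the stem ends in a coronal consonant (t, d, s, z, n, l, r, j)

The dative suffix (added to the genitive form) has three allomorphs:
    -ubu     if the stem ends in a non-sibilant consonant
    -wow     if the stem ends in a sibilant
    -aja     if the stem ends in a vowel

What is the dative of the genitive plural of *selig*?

*selig* — final sound /g/ (a consonant) → -ig → *seligig*.
The plural form *seligig* — final consonant /g/ (velar/glottal) → -le → *seligigle*.
The genitive form *seligigle*: final sound = /e/, a vowel → -aja → *seligigleaja*.

seligigleaja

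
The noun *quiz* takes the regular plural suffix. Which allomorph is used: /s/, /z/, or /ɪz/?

The stem *quiz* ends in a sibilant (/s, z, ʃ, ʒ, tʃ, dʒ/).
The plural suffix surfaces as /ɪz/ after sibilants, /s/ after other voiceless consonants, and /z/ after other voiced sounds.
So the plural -s on *quiz* is pronounced /ɪz/.

/ɪz/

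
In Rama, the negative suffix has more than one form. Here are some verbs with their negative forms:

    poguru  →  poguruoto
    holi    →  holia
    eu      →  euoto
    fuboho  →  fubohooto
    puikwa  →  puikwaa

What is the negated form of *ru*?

The suffix is conditioned by the last vowel: -oto when the last vowel of the stem is a rounded vowel (*poguru*, *eu*, *fuboho*); -a when the last vowel of the stem is an unrounded vowel (*holi*, *puikwa*).
*ru* — last vowel /u/ (a rounded vowel) → -oto → *ruoto*.

ruoto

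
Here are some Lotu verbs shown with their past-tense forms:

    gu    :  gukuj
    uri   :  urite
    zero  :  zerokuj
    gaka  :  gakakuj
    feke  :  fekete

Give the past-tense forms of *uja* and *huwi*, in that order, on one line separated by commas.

ujakuj, huwite

The alternation tracks the last vowel of the stem — -te when the last vowel of the stem is a front vowel (*uri*, *feke*); -kuj when the last vowel of the stem is a back vowel (*gu*, *zero*, *gaka*).
*uja* — last vowel /a/ (a back vowel) → -kuj → *ujakuj*.
*huwi*: last vowel = /i/, a front vowel → -te → *huwite*.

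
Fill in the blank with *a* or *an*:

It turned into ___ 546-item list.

The indefinite article is chosen by the initial *sound* of the following word, not its spelling.
The number *546* is spoken "five hundred …", beginning with /faɪv/ — a consonant sound.
So the article is *a*: It turned into a 546-item list.

a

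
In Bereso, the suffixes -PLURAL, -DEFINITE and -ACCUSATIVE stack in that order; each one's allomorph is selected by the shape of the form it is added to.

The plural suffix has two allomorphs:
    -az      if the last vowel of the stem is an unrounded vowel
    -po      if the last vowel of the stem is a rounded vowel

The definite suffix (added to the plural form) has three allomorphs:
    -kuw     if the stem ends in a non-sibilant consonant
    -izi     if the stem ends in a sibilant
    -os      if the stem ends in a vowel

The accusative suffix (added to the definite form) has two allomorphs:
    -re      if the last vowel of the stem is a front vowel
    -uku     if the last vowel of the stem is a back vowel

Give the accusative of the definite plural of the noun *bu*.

The last vowel of *bu* is /u/, which is a rounded vowel, so the plural suffix is -po, giving *bupo*.
The final sound of the plural form *bupo* is /o/, which is a vowel, so the definite suffix is -os, giving *bupoos*.
The definite form *bupoos* — last vowel /o/ (a back vowel) → -uku → *bupoosuku*.

bupoosuku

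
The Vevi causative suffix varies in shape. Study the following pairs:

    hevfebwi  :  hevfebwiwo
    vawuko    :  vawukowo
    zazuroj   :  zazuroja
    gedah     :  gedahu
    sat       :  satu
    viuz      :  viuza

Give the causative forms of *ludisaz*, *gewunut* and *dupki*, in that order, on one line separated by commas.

ludisaza, gewunutu, dupkiwo

Looking at the final sound of each stem: -u when the stem ends in a voiceless consonant (*gedah*, *sat*); -a when the stem ends in a voiced consonant (*zazuroj*, *viuz*); -wo when the stem ends in a vowel (*hevfebwi*, *vawuko*).
The final sound of *ludisaz* is /z/, which is a voiced consonant, so the suffix is -a, giving *ludisaza*.
*gewunut*: final sound = /t/, a voiceless consonant → -u → *gewunutu*.
*dupki*: final sound = /i/, a vowel → -wo → *dupkiwo*.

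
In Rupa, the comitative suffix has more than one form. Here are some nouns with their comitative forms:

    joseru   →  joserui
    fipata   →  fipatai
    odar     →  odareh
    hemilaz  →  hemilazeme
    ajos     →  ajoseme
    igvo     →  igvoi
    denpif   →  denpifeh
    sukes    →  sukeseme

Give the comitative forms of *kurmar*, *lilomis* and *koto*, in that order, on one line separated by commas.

kurmareh, lilomiseme, kotoi

The alternation tracks the final sound of the stem — -eme when the stem ends in a sibilant (*hemilaz*, *ajos*, *sukes*); -eh when the stem ends in a non-sibilant consonant (*odar*, *denpif*); -i when the stem ends in a vowel (*joseru*, *fipata*, *igvo*).
*kurmar* — final sound /r/ (a non-sibilant consonant) → -eh → *kurmareh*.
*lilomis* — final sound /s/ (a sibilant) → -eme → *lilomiseme*.
*koto* — final sound /o/ (a vowel) → -i → *kotoi*.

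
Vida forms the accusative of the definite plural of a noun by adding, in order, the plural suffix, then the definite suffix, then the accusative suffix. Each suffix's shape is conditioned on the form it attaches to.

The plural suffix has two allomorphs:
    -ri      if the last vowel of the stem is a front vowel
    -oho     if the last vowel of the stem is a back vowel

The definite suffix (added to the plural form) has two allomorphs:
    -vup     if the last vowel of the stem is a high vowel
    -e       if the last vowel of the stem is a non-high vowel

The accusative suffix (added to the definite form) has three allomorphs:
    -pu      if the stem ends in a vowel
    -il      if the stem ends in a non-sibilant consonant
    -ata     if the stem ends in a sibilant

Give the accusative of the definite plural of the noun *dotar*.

dotarohoepu

The last vowel of *dotar* is /a/, which is a back vowel, so the plural suffix is -oho, giving *dotaroho*.
Since the last vowel of the plural form *dotaroho* is /o/ (a non-high vowel), it takes -e, giving *dotarohoe*.
The definite form *dotarohoe* — final sound /e/ (a vowel) → -pu → *dotarohoepu*.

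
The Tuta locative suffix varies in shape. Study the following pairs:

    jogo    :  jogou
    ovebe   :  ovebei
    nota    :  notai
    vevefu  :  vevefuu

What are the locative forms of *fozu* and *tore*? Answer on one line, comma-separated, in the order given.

fozuu, torei

The pattern is rounding harmony: -u when the last vowel of the stem is a rounded vowel (*jogo*, *vevefu*); -i when the last vowel of the stem is an unrounded vowel (*ovebe*, *nota*).
The last vowel of *fozu* is /u/, which is a rounded vowel, so the suffix is -u, giving *fozuu*.
Since the last vowel of *tore* is /e/ (an unrounded vowel), it takes -i, giving *torei*.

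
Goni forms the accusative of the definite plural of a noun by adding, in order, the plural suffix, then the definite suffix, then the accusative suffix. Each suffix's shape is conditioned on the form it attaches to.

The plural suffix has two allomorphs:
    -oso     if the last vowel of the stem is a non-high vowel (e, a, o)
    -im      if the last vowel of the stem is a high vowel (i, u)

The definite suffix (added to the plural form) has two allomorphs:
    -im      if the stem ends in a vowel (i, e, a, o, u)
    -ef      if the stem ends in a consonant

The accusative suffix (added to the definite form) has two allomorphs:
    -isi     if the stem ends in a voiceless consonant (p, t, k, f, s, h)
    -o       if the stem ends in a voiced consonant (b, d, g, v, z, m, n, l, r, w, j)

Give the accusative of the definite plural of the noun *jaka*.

jakaosoimo

*jaka* — last vowel /a/ (a non-high vowel) → -oso → *jakaoso*.
The plural form *jakaoso*: final sound = /o/, a vowel → -im → *jakaosoim*.
The definite form *jakaosoim* — final consonant /m/ (voiced) → -o → *jakaosoimo*.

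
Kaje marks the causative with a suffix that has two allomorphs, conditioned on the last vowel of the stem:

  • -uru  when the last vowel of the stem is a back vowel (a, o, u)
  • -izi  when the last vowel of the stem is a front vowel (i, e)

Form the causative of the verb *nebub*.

nebuburu

*nebub*: last vowel = /u/, a back vowel → -uru → *nebuburu*.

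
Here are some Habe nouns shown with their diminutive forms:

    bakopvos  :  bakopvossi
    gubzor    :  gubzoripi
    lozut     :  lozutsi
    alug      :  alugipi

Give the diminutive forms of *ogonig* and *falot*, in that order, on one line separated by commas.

ogonigipi, falotsi

The suffix is conditioned by the final consonant: -si when the stem ends in a voiceless consonant (*bakopvos*, *lozut*); -ipi when the stem ends in a voiced consonant (*gubzor*, *alug*).
*ogonig* — final consonant /g/ (voiced) → -ipi → *ogonigipi*.
*falot*: final consonant = /t/, voiceless → -si → *falotsi*.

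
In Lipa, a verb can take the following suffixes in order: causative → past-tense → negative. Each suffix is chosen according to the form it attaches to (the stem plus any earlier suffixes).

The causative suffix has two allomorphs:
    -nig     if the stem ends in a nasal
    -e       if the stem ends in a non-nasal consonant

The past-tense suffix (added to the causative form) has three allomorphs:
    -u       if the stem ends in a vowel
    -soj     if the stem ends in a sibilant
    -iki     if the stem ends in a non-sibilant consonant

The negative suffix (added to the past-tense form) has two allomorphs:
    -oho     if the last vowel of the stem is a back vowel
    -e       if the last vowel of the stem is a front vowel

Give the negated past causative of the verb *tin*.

tinnigikie

The final consonant of *tin* is /n/, which is a nasal, so the causative suffix is -nig, giving *tinnig*.
Since the final sound of the causative form *tinnig* is /g/ (a non-sibilant consonant), it takes -iki, giving *tinnigiki*.
Since the last vowel of the past-tense form *tinnigiki* is /i/ (a front vowel), it takes -e, giving *tinnigikie*.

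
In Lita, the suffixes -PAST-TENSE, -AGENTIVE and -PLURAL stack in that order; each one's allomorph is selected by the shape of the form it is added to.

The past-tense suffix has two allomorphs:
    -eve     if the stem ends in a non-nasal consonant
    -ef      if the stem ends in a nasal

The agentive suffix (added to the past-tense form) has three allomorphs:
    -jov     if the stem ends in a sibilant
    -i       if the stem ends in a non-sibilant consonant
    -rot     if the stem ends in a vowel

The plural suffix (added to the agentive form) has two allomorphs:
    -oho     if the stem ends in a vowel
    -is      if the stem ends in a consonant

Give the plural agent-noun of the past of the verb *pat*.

*pat* — final consonant /t/ (non-nasal) → -eve → *pateve*.
The final sound of the past-tense form *pateve* is /e/, which is a vowel, so the agentive suffix is -rot, giving *pateverot*.
The final sound of the agentive form *pateverot* is /t/, which is a consonant, so the plural suffix is -is, giving *pateverotis*.

pateverotis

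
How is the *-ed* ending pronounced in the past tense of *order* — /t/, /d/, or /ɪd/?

/d/

The stem *order* ends in a voiced sound other than /d/.
The -ed suffix is realized as /ɪd/ after /t, d/; as /t/ after other voiceless consonants; and as /d/ after other voiced sounds.
So -ed on *order* is pronounced /d/.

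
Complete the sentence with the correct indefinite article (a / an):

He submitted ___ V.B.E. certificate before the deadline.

The indefinite article is chosen by the initial *sound* of the following word, not its spelling.
The initialism *V.B.E.* is read letter by letter; the first letter, V, is pronounced /viː/, which begins with a consonant sound.
So the article is *a*: He submitted a V.B.E. certificate before the deadline.

a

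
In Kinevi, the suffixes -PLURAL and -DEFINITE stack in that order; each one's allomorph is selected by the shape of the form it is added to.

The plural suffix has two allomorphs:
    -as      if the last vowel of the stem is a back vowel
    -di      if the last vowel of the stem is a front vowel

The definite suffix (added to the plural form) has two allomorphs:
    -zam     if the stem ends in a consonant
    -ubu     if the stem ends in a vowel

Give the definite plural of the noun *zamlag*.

zamlagaszam

Since the last vowel of *zamlag* is /a/ (a back vowel), it takes -as, giving *zamlagas*.
Since the final sound of the plural form *zamlagas* is /s/ (a consonant), it takes -zam, giving *zamlagaszam*.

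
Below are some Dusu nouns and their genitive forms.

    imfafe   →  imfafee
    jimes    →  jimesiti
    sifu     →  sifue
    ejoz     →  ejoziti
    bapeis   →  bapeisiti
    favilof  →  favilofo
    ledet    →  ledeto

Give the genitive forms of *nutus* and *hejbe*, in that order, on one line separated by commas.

The pattern is sibilance of the final sound: -iti when the stem ends in a sibilant (*jimes*, *ejoz*, *bapeis*); -o when the stem ends in a non-sibilant consonant (*favilof*, *ledet*); -e when the stem ends in a vowel (*imfafe*, *sifu*).
*nutus*: final sound = /s/, a sibilant → -iti → *nutusiti*.
The final sound of *hejbe* is /e/, which is a vowel, so the suffix is -e, giving *hejbee*.

nutusiti, hejbee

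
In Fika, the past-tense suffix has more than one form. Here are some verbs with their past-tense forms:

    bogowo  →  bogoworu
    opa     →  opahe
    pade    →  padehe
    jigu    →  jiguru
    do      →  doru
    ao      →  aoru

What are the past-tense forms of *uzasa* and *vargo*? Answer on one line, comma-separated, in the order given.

uzasahe, vargoru

Looking at the last vowel of each stem: -ru when the last vowel of the stem is a rounded vowel (*bogowo*, *jigu*, *do*, *ao*); -he when the last vowel of the stem is an unrounded vowel (*opa*, *pade*).
*uzasa*: last vowel = /a/, an unrounded vowel → -he → *uzasahe*.
Since the last vowel of *vargo* is /o/ (a rounded vowel), it takes -ru, giving *vargoru*.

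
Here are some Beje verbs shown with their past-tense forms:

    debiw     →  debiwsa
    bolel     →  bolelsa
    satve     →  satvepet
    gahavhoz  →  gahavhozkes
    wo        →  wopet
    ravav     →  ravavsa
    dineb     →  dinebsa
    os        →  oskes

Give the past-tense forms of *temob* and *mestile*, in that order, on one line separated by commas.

Looking at the final sound of each stem: -kes when the stem ends in a sibilant (*gahavhoz*, *os*); -sa when the stem ends in a non-sibilant consonant (*debiw*, *bolel*, *ravav*, *dineb*); -pet when the stem ends in a vowel (*satve*, *wo*).
*temob*: final sound = /b/, a non-sibilant consonant → -sa → *temobsa*.
*mestile* — final sound /e/ (a vowel) → -pet → *mestilepet*.

temobsa, mestilepet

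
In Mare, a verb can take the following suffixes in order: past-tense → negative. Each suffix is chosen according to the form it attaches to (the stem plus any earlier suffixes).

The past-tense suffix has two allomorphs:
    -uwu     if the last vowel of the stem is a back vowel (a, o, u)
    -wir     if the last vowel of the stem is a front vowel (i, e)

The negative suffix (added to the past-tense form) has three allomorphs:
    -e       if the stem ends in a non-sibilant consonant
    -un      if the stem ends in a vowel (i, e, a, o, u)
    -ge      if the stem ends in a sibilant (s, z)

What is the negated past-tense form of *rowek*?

The last vowel of *rowek* is /e/, which is a front vowel, so the past-tense suffix is -wir, giving *rowekwir*.
Since the final sound of the past-tense form *rowekwir* is /r/ (a non-sibilant consonant), it takes -e, giving *rowekwire*.

rowekwire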